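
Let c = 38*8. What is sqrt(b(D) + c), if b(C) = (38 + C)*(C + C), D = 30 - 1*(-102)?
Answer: 8*sqrt(706) ≈ 212.57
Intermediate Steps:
c = 304
D = 132 (D = 30 + 102 = 132)
b(C) = 2*C*(38 + C) (b(C) = (38 + C)*(2*C) = 2*C*(38 + C))
sqrt(b(D) + c) = sqrt(2*132*(38 + 132) + 304) = sqrt(2*132*170 + 304) = sqrt(44880 + 304) = sqrt(45184) = 8*sqrt(706)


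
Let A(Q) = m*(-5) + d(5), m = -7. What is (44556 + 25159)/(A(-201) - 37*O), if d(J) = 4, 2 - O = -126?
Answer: -69715/4697 ≈ -14.842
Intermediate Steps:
O = 128 (O = 2 - 1*(-126) = 2 + 126 = 128)
A(Q) = 39 (A(Q) = -7*(-5) + 4 = 35 + 4 = 39)
(44556 + 25159)/(A(-201) - 37*O) = (44556 + 25159)/(39 - 37*128) = 69715/(39 - 4736) = 69715/(-4697) = 69715*(-1/4697) = -69715/4697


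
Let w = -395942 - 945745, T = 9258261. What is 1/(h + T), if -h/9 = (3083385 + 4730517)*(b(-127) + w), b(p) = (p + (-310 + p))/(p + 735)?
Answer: 4/377417484352509 ≈ 1.0598e-14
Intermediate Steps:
b(p) = (-310 + 2*p)/(735 + p)
w = -1341687
h = 377417447319465/4 (h = -9*(3083385 + 4730517)*(2*(-155 - 127)/(735 - 127) - 1341687) = -70325118*(2*(-282)/608 - 1341687) = -70325118*(2*(1/608)*(-282) - 1341687) = -70325118*(-141/152 - 1341687) = -70325118*(-203936565)/152 = -9*(-41935271924385/4) = 377417447319465/4 ≈ 9.4354e+13)
1/(h + T) = 1/(377417447319465/4 + 9258261) = 1/(377417484352509/4) = 4/377417484352509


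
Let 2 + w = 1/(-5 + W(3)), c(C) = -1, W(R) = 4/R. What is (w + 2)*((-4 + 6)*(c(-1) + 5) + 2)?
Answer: -30/11 ≈ -2.7273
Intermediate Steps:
w = -25/11 (w = -2 + 1/(-5 + 4/3) = -2 + 1/(-11/3) = -2 - 3/11 = -25/11 ≈ -2.2727)
(w + 2)*((-4 + 6)*(c(-1) + 5) + 2) = (-25/11 + 2)*((-4 + 6)*(-1 + 5) + 2) = -3*(2*4 + 2)/11 = -3*(8 + 2)/11 = -3/11*10 = -30/11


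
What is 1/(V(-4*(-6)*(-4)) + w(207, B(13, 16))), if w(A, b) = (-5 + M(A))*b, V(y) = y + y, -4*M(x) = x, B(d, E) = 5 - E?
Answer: 4/1729 ≈ 0.0023135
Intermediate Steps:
M(x) = -x/4
V(y) = 2*y
w(A, b) = b*(-5 - A/4) (w(A, b) = (-5 - A/4)*b = b*(-5 - A/4))
1/(V(-4*(-6)*(-4)) + w(207, B(13, 16))) = 1/(2*(-4*(-6)*(-4)) - (5 - 1*16)*(20 + 207)/4) = 1/(2*(24*(-4)) - ¼*(5 - 16)*227) = 1/(2*(-96) - ¼*(-11)*227) = 1/(-192 + 2497/4) = 1/(1729/4) = 4/1729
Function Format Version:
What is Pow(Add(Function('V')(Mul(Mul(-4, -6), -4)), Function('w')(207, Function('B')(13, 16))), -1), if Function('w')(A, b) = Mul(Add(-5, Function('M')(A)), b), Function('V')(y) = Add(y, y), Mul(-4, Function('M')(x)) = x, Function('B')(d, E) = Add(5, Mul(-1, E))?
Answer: Rational(4, 1729) ≈ 0.0023135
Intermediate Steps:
Function('M')(x) = Mul(Rational(-1, 4), x)
Function('V')(y) = Mul(2, y)
Function('w')(A, b) = Mul(b, Add(-5, Mul(Rational(-1, 4), A))) (Function('w')(A, b) = Mul(Add(-5, Mul(Rational(-1, 4), A)), b) = Mul(b, Add(-5, Mul(Rational(-1, 4), A))))
Pow(Add(Function('V')(Mul(Mul(-4, -6), -4)), Function('w')(207, Function('B')(13, 16))), -1) = Pow(Add(Mul(2, Mul(Mul(-4, -6), -4)), Mul(Rational(-1, 4), Add(5, Mul(-1, 16)), Add(20, 207))), -1) = Pow(Add(Mul(2, Mul(24, -4)), Mul(Rational(-1, 4), Add(5, -16), 227)), -1) = Pow(Add(Mul(2, -96), Mul(Rational(-1, 4), -11, 227)), -1) = Pow(Add(-192, Rational(2497, 4)), -1) = Pow(Rational(1729, 4), -1) = Rational(4, 1729)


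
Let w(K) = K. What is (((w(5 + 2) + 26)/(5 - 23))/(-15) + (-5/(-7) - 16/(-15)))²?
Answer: 1437601/396900 ≈ 3.6221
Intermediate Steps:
(((w(5 + 2) + 26)/(5 - 23))/(-15) + (-5/(-7) - 16/(-15)))² = ((((5 + 2) + 26)/(5 - 23))/(-15) + (-5/(-7) - 16/(-15)))² = (((7 + 26)/(-18))*(-1/15) + (-5*(-⅐) - 16*(-1/15)))² = ((33*(-1/18))*(-1/15) + (5/7 + 16/15))² = (-11/6*(-1/15) + 187/105)² = (11/90 + 187/105)² = (1199/630)² = 1437601/396900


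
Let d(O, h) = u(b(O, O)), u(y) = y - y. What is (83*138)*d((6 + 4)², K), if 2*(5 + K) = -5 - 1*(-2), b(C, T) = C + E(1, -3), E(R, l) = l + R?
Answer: 0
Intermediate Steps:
E(R, l) = R + l
b(C, T) = -2 + C (b(C, T) = C + (1 - 3) = C - 2 = -2 + C)
K = -13/2 (K = -5 + (-5 - 1*(-2))/2 = -5 + (-5 + 2)/2 = -5 + (½)*(-3) = -5 - 3/2 = -13/2 ≈ -6.5000)
u(y) = 0
d(O, h) = 0
(83*138)*d((6 + 4)², K) = (83*138)*0 = 11454*0 = 0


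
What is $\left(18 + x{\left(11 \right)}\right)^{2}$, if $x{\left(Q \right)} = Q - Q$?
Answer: $324$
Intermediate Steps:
$x{\left(Q \right)} = 0$
$\left(18 + x{\left(11 \right)}\right)^{2} = \left(18 + 0\right)^{2} = 18^{2} = 324$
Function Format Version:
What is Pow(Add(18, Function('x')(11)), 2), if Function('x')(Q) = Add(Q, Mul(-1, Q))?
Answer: 324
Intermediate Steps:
Function('x')(Q) = 0
Pow(Add(18, Function('x')(11)), 2) = Pow(Add(18, 0), 2) = Pow(18, 2) = 324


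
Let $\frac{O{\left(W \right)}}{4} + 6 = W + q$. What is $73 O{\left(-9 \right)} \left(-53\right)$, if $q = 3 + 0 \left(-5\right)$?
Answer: $185712$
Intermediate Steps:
$q = 3$ ($q = 3 + 0 = 3$)
$O{\left(W \right)} = -12 + 4 W$ ($O{\left(W \right)} = -24 + 4 \left(W + 3\right) = -24 + 4 \left(3 + W\right) = -24 + \left(12 + 4 W\right) = -12 + 4 W$)
$73 O{\left(-9 \right)} \left(-53\right) = 73 \left(-12 + 4 \left(-9\right)\right) \left(-53\right) = 73 \left(-12 - 36\right) \left(-53\right) = 73 \left(-48\right) \left(-53\right) = \left(-3504\right) \left(-53\right) = 185712$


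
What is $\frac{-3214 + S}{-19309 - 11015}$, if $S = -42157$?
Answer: $\frac{45371}{30324} \approx 1.4962$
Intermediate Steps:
$\frac{-3214 + S}{-19309 - 11015} = \frac{-3214 - 42157}{-19309 - 11015} = - \frac{45371}{-30324} = \left(-45371\right) \left(- \frac{1}{30324}\right) = \frac{45371}{30324}$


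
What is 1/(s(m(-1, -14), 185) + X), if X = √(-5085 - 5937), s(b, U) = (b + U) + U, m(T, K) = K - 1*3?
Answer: 353/135631 - I*√11022/135631 ≈ 0.0026026 - 0.00077405*I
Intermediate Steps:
m(T, K) = -3 + K (m(T, K) = K - 3 = -3 + K)
s(b, U) = b + 2*U (s(b, U) = (U + b) + U = b + 2*U)
X = I*√11022 (X = √(-11022) = I*√11022 ≈ 104.99*I)
1/(s(m(-1, -14), 185) + X) = 1/(((-3 - 14) + 2*185) + I*√11022) = 1/((-17 + 370) + I*√11022) = 1/(353 + I*√11022)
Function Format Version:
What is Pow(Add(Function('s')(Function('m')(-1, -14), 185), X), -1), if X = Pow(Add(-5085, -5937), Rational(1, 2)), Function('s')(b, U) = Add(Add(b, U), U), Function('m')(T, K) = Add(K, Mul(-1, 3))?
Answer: Add(Rational(353, 135631), Mul(Rational(-1, 135631), I, Pow(11022, Rational(1, 2)))) ≈ Add(0.0026026, Mul(-0.00077405, I))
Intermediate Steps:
Function('m')(T, K) = Add(-3, K) (Function('m')(T, K) = Add(K, -3) = Add(-3, K))
Function('s')(b, U) = Add(b, Mul(2, U)) (Function('s')(b, U) = Add(Add(U, b), U) = Add(b, Mul(2, U)))
X = Mul(I, Pow(11022, Rational(1, 2))) (X = Pow(-11022, Rational(1, 2)) = Mul(I, Pow(11022, Rational(1, 2))) ≈ Mul(104.99, I))
Pow(Add(Function('s')(Function('m')(-1, -14), 185), X), -1) = Pow(Add(Add(Add(-3, -14), Mul(2, 185)), Mul(I, Pow(11022, Rational(1, 2)))), -1) = Pow(Add(Add(-17, 370), Mul(I, Pow(11022, Rational(1, 2)))), -1) = Pow(Add(353, Mul(I, Pow(11022, Rational(1, 2)))), -1)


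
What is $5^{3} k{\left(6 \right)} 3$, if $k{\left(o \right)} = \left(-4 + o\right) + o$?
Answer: $3000$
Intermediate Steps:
$k{\left(o \right)} = -4 + 2 o$
$5^{3} k{\left(6 \right)} 3 = 5^{3} \left(-4 + 2 \cdot 6\right) 3 = 125 \left(-4 + 12\right) 3 = 125 \cdot 8 \cdot 3 = 1000 \cdot 3 = 3000$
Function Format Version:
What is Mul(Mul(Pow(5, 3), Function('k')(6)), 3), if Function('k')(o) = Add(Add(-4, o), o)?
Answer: 3000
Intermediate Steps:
Function('k')(o) = Add(-4, Mul(2, o))
Mul(Mul(Pow(5, 3), Function('k')(6)), 3) = Mul(Mul(Pow(5, 3), Add(-4, Mul(2, 6))), 3) = Mul(Mul(125, Add(-4, 12)), 3) = Mul(Mul(125, 8), 3) = Mul(1000, 3) = 3000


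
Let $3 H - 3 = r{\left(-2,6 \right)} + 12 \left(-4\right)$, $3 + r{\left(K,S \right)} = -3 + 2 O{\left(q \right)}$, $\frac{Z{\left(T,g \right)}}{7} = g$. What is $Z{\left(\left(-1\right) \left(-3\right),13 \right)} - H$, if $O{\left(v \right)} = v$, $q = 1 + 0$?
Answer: $\frac{322}{3} \approx 107.33$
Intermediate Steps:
$q = 1$
$Z{\left(T,g \right)} = 7 g$
$r{\left(K,S \right)} = -4$ ($r{\left(K,S \right)} = -3 + \left(-3 + 2 \cdot 1\right) = -3 + \left(-3 + 2\right) = -3 - 1 = -4$)
$H = - \frac{49}{3}$ ($H = 1 + \frac{-4 + 12 \left(-4\right)}{3} = 1 + \frac{-4 - 48}{3} = 1 + \frac{1}{3} \left(-52\right) = 1 - \frac{52}{3} = - \frac{49}{3} \approx -16.333$)
$Z{\left(\left(-1\right) \left(-3\right),13 \right)} - H = 7 \cdot 13 - - \frac{49}{3} = 91 + \frac{49}{3} = \frac{322}{3}$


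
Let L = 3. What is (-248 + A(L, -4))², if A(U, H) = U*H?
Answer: 67600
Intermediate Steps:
A(U, H) = H*U
(-248 + A(L, -4))² = (-248 - 4*3)² = (-248 - 12)² = (-260)² = 67600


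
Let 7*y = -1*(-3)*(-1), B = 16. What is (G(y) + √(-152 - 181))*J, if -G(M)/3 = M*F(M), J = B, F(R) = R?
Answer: -432/49 + 48*I*√37 ≈ -8.8163 + 291.97*I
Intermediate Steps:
J = 16
y = -3/7 (y = (-1*(-3)*(-1))/7 = (3*(-1))/7 = (⅐)*(-3) = -3/7 ≈ -0.42857)
G(M) = -3*M² (G(M) = -3*M*M = -3*M²)
(G(y) + √(-152 - 181))*J = (-3*(-3/7)² + √(-152 - 181))*16 = (-3*9/49 + √(-333))*16 = (-27/49 + 3*I*√37)*16 = -432/49 + 48*I*√37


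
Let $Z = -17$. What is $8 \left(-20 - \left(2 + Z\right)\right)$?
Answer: $-40$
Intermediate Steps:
$8 \left(-20 - \left(2 + Z\right)\right) = 8 \left(-20 - -15\right) = 8 \left(-20 + \left(-2 + 17\right)\right) = 8 \left(-20 + 15\right) = 8 \left(-5\right) = -40$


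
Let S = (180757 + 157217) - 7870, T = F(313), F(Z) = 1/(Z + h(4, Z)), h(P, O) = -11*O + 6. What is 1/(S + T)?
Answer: 3124/1031244895 ≈ 3.0293e-6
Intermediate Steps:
h(P, O) = 6 - 11*O
F(Z) = 1/(6 - 10*Z) (F(Z) = 1/(Z + (6 - 11*Z)) = 1/(6 - 10*Z))
T = -1/3124 (T = -1/(-6 + 10*313) = -1/(-6 + 3130) = -1/3124 ≈ -0.00032010)
S = 330104 (S = 337974 - 7870 = 330104)
1/(S + T) = 1/(330104 - 1/3124) = 1/(1031244895/3124) = 3124/1031244895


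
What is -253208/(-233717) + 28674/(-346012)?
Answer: 40455702619/40434443302 ≈ 1.0005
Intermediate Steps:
-253208/(-233717) + 28674/(-346012) = -253208*(-1/233717) + 28674*(-1/346012) = 253208/233717 - 14337/173006 = 40455702619/40434443302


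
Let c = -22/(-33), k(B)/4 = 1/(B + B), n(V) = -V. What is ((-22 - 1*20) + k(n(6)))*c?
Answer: -254/9 ≈ -28.222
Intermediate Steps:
k(B) = 2/B (k(B) = 4/(B + B) = 4/((2*B)) = 4*(1/(2*B)) = 2/B)
c = 2/3 (c = -22*(-1/33) = 2/3 ≈ 0.66667)
((-22 - 1*20) + k(n(6)))*c = ((-22 - 1*20) + 2/((-1*6)))*(2/3) = ((-22 - 20) + 2/(-6))*(2/3) = (-42 + 2*(-1/6))*(2/3) = (-42 - 1/3)*(2/3) = -127/3*2/3 = -254/9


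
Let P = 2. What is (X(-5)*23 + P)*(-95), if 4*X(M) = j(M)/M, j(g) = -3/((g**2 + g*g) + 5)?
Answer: -43111/220 ≈ -195.96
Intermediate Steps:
j(g) = -3/(5 + 2*g**2) (j(g) = -3/((g**2 + g**2) + 5) = -3/(2*g**2 + 5) = -3/(5 + 2*g**2))
X(M) = -3/(4*M*(5 + 2*M**2)) (X(M) = ((-3/(5 + 2*M**2))/M)/4 = (-3/(M*(5 + 2*M**2)))/4 = -3/(4*M*(5 + 2*M**2)))
(X(-5)*23 + P)*(-95) = (-3/(8*(-5)**3 + 20*(-5))*23 + 2)*(-95) = (-3/(8*(-125) - 100)*23 + 2)*(-95) = (-3/(-1000 - 100)*23 + 2)*(-95) = (-3/(-1100)*23 + 2)*(-95) = (-3*(-1/1100)*23 + 2)*(-95) = ((3/1100)*23 + 2)*(-95) = (69/1100 + 2)*(-95) = (2269/1100)*(-95) = -43111/220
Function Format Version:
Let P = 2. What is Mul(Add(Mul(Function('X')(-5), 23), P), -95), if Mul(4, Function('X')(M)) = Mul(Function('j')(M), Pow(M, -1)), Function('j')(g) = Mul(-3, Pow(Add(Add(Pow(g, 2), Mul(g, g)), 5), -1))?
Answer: Rational(-43111, 220) ≈ -195.96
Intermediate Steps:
Function('j')(g) = Mul(-3, Pow(Add(5, Mul(2, Pow(g, 2))), -1)) (Function('j')(g) = Mul(-3, Pow(Add(Add(Pow(g, 2), Pow(g, 2)), 5), -1)) = Mul(-3, Pow(Add(Mul(2, Pow(g, 2)), 5), -1)) = Mul(-3, Pow(Add(5, Mul(2, Pow(g, 2))), -1)))
Function('X')(M) = Mul(Rational(-3, 4), Pow(M, -1), Pow(Add(5, Mul(2, Pow(M, 2))), -1)) (Function('X')(M) = Mul(Rational(1, 4), Mul(Mul(-3, Pow(Add(5, Mul(2, Pow(M, 2))), -1)), Pow(M, -1))) = Mul(Rational(1, 4), Mul(-3, Pow(M, -1), Pow(Add(5, Mul(2, Pow(M, 2))), -1))) = Mul(Rational(-3, 4), Pow(M, -1), Pow(Add(5, Mul(2, Pow(M, 2))), -1)))
Mul(Add(Mul(Function('X')(-5), 23), P), -95) = Mul(Add(Mul(Mul(-3, Pow(Add(Mul(8, Pow(-5, 3)), Mul(20, -5)), -1)), 23), 2), -95) = Mul(Add(Mul(Mul(-3, Pow(Add(Mul(8, -125), -100), -1)), 23), 2), -95) = Mul(Add(Mul(Mul(-3, Pow(Add(-1000, -100), -1)), 23), 2), -95) = Mul(Add(Mul(Mul(-3, Pow(-1100, -1)), 23), 2), -95) = Mul(Add(Mul(Mul(-3, Rational(-1, 1100)), 23), 2), -95) = Mul(Add(Mul(Rational(3, 1100), 23), 2), -95) = Mul(Add(Rational(69, 1100), 2), -95) = Mul(Rational(2269, 1100), -95) = Rational(-43111, 220)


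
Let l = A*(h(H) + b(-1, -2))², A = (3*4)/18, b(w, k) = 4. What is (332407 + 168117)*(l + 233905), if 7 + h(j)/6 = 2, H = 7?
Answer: 351901907108/3 ≈ 1.1730e+11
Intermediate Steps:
h(j) = -30 (h(j) = -42 + 6*2 = -42 + 12 = -30)
A = ⅔ (A = 12*(1/18) = ⅔ ≈ 0.66667)
l = 1352/3 (l = 2*(-30 + 4)²/3 = (⅔)*(-26)² = (⅔)*676 = 1352/3 ≈ 450.67)
(332407 + 168117)*(l + 233905) = (332407 + 168117)*(1352/3 + 233905) = 500524*(703067/3) = 351901907108/3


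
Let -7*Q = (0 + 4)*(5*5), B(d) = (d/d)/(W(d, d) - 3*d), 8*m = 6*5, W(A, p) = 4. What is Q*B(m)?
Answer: 400/203 ≈ 1.9704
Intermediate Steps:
m = 15/4 (m = (6*5)/8 = (⅛)*30 = 15/4 ≈ 3.7500)
B(d) = 1/(4 - 3*d) (B(d) = (d/d)/(4 - 3*d) = 1/(4 - 3*d))
Q = -100/7 (Q = -(0 + 4)*5*5/7 = -4*25/7 = -⅐*100 = -100/7 ≈ -14.286)
Q*B(m) = -(-100)/(7*(-4 + 3*(15/4))) = -(-100)/(7*(-4 + 45/4)) = -(-100)/(7*29/4) = -(-100)*4/(7*29) = -100/7*(-4/29) = 400/203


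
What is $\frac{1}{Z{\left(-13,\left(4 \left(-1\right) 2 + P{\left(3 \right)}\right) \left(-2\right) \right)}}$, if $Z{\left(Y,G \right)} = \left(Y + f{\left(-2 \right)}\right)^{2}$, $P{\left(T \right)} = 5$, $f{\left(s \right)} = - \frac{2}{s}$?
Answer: $\frac{1}{144} \approx 0.0069444$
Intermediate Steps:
$Z{\left(Y,G \right)} = \left(1 + Y\right)^{2}$ ($Z{\left(Y,G \right)} = \left(Y - \frac{2}{-2}\right)^{2} = \left(Y - -1\right)^{2} = \left(Y + 1\right)^{2} = \left(1 + Y\right)^{2}$)
$\frac{1}{Z{\left(-13,\left(4 \left(-1\right) 2 + P{\left(3 \right)}\right) \left(-2\right) \right)}} = \frac{1}{\left(1 - 13\right)^{2}} = \frac{1}{\left(-12\right)^{2}} = \frac{1}{144}$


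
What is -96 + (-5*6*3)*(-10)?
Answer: 804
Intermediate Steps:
-96 + (-5*6*3)*(-10) = -96 - 30*3*(-10) = -96 - 90*(-10) = -96 + 900 = 804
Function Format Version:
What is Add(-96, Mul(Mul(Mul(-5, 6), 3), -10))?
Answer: 804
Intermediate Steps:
Add(-96, Mul(Mul(Mul(-5, 6), 3), -10)) = Add(-96, Mul(Mul(-30, 3), -10)) = Add(-96, Mul(-90, -10)) = Add(-96, 900) = 804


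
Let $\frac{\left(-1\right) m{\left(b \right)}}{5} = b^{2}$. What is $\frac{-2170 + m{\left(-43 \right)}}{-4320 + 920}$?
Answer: $\frac{2283}{680} \approx 3.3574$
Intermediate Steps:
$m{\left(b \right)} = - 5 b^{2}$
$\frac{-2170 + m{\left(-43 \right)}}{-4320 + 920} = \frac{-2170 - 5 \left(-43\right)^{2}}{-4320 + 920} = \frac{-2170 - 9245}{-3400} = \left(-2170 - 9245\right) \left(- \frac{1}{3400}\right) = \left(-11415\right) \left(- \frac{1}{3400}\right) = \frac{2283}{680}$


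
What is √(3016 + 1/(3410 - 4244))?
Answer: √2097796062/834 ≈ 54.918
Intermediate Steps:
√(3016 + 1/(3410 - 4244)) = √(3016 + 1/(-834)) = √(3016 - 1/834) = √(2515343/834) = √2097796062/834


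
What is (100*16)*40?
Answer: 64000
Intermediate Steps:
(100*16)*40 = 1600*40 = 64000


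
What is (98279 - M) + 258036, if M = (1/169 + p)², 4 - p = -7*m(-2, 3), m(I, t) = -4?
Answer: 10160269690/28561 ≈ 3.5574e+5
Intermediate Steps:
p = -24 (p = 4 - (-7)*(-4) = 4 - 1*28 = 4 - 28 = -24)
M = 16443025/28561 (M = (1/169 - 24)² = (-4055/169)² = 16443025/28561 ≈ 575.72)
(98279 - M) + 258036 = (98279 - 1*16443025/28561) + 258036 = (98279 - 16443025/28561) + 258036 = 2790503494/28561 + 258036 = 10160269690/28561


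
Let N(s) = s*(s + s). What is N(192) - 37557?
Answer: 36171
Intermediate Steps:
N(s) = 2*s² (N(s) = s*(2*s) = 2*s²)
N(192) - 37557 = 2*192² - 37557 = 2*36864 - 37557 = 73728 - 37557 = 36171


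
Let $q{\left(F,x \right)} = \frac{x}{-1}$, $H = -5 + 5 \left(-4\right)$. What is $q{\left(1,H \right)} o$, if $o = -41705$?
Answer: $-1042625$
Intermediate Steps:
$H = -25$ ($H = -5 - 20 = -25$)
$q{\left(F,x \right)} = - x$ ($q{\left(F,x \right)} = x \left(-1\right) = - x$)
$q{\left(1,H \right)} o = \left(-1\right) \left(-25\right) \left(-41705\right) = 25 \left(-41705\right) = -1042625$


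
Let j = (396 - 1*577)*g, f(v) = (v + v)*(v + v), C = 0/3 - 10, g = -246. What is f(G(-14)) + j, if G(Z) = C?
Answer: 44926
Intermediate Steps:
C = -10 (C = 0*(1/3) - 10 = 0 - 10 = -10)
G(Z) = -10
f(v) = 4*v**2 (f(v) = (2*v)*(2*v) = 4*v**2)
j = 44526 (j = (396 - 1*577)*(-246) = (396 - 577)*(-246) = -181*(-246) = 44526)
f(G(-14)) + j = 4*(-10)**2 + 44526 = 4*100 + 44526 = 400 + 44526 = 44926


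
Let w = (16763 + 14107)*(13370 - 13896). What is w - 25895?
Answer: -16263515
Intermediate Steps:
w = -16237620 (w = 30870*(-526) = -16237620)
w - 25895 = -16237620 - 25895 = -16263515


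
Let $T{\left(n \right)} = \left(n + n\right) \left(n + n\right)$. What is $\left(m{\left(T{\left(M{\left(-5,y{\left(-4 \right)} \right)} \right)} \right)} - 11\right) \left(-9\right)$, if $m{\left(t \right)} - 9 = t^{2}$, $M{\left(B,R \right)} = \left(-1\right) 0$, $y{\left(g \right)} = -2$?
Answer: $18$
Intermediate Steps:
$M{\left(B,R \right)} = 0$
$T{\left(n \right)} = 4 n^{2}$ ($T{\left(n \right)} = 2 n 2 n = 4 n^{2}$)
$m{\left(t \right)} = 9 + t^{2}$
$\left(m{\left(T{\left(M{\left(-5,y{\left(-4 \right)} \right)} \right)} \right)} - 11\right) \left(-9\right) = \left(\left(9 + \left(4 \cdot 0^{2}\right)^{2}\right) - 11\right) \left(-9\right) = \left(\left(9 + \left(4 \cdot 0\right)^{2}\right) - 11\right) \left(-9\right) = \left(\left(9 + 0^{2}\right) - 11\right) \left(-9\right) = \left(\left(9 + 0\right) - 11\right) \left(-9\right) = \left(9 - 11\right) \left(-9\right) = \left(-2\right) \left(-9\right) = 18$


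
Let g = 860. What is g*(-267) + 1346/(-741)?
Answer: -170149766/741 ≈ -2.2962e+5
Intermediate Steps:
g*(-267) + 1346/(-741) = 860*(-267) + 1346/(-741) = -229620 + 1346*(-1/741) = -229620 - 1346/741 = -170149766/741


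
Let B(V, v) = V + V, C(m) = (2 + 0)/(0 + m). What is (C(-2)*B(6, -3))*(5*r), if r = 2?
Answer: -120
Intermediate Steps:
C(m) = 2/m
B(V, v) = 2*V
(C(-2)*B(6, -3))*(5*r) = ((2/(-2))*(2*6))*(5*2) = ((2*(-½))*12)*10 = -1*12*10 = -12*10 = -120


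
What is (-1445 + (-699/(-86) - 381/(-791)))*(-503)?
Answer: 49149083185/68026 ≈ 7.2250e+5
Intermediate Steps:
(-1445 + (-699/(-86) - 381/(-791)))*(-503) = (-1445 + (-699*(-1/86) - 381*(-1/791)))*(-503) = (-1445 + (699/86 + 381/791))*(-503) = (-1445 + 585675/68026)*(-503) = -97711895/68026*(-503) = 49149083185/68026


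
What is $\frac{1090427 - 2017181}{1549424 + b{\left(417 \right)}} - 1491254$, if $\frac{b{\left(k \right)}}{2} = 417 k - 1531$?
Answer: $- \frac{470774129719}{315690} \approx -1.4913 \cdot 10^{6}$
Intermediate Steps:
$b{\left(k \right)} = -3062 + 834 k$ ($b{\left(k \right)} = 2 \left(417 k - 1531\right) = 2 \left(-1531 + 417 k\right) = -3062 + 834 k$)
$\frac{1090427 - 2017181}{1549424 + b{\left(417 \right)}} - 1491254 = \frac{1090427 - 2017181}{1549424 + \left(-3062 + 834 \cdot 417\right)} - 1491254 = - \frac{926754}{1549424 + \left(-3062 + 347778\right)} - 1491254 = - \frac{926754}{1549424 + 344716} - 1491254 = - \frac{926754}{1894140} - 1491254 = \left(-926754\right) \frac{1}{1894140} - 1491254 = - \frac{154459}{315690} - 1491254 = - \frac{470774129719}{315690}$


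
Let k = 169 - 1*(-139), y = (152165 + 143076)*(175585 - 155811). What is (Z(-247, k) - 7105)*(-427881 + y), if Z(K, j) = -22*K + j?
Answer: -7956741011039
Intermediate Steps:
y = 5838095534 (y = 295241*19774 = 5838095534)
k = 308 (k = 169 + 139 = 308)
Z(K, j) = j - 22*K (Z(K, j) = -22*K + j = j - 22*K)
(Z(-247, k) - 7105)*(-427881 + y) = ((308 - 22*(-247)) - 7105)*(-427881 + 5838095534) = ((308 + 5434) - 7105)*5837667653 = (5742 - 7105)*5837667653 = -1363*5837667653 = -7956741011039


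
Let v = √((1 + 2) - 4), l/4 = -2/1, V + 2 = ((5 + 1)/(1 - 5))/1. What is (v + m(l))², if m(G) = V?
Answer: 45/4 - 7*I ≈ 11.25 - 7.0*I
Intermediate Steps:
V = -7/2 (V = -2 + ((5 + 1)/(1 - 5))/1 = -2 + (6/(-4))*1 = -2 + (6*(-¼))*1 = -2 - 3/2*1 = -2 - 3/2 = -7/2 ≈ -3.5000)
l = -8 (l = 4*(-2/1) = 4*(-2*1) = 4*(-2) = -8)
m(G) = -7/2
v = I (v = √(3 - 4) = √(-1) = I ≈ 1.0*I)
(v + m(l))² = (I - 7/2)² = (-7/2 + I)²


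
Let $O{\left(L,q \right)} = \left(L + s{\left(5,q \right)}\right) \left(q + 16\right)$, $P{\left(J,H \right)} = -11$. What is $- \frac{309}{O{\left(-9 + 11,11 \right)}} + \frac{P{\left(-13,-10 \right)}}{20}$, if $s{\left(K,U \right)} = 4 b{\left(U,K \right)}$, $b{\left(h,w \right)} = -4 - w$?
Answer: $- \frac{653}{3060} \approx -0.2134$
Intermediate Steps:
$s{\left(K,U \right)} = -16 - 4 K$ ($s{\left(K,U \right)} = 4 \left(-4 - K\right) = -16 - 4 K$)
$O{\left(L,q \right)} = \left(-36 + L\right) \left(16 + q\right)$ ($O{\left(L,q \right)} = \left(L - 36\right) \left(q + 16\right) = \left(L - 36\right) \left(16 + q\right) = \left(-36 + L\right) \left(16 + q\right)$)
$- \frac{309}{O{\left(-9 + 11,11 \right)}} + \frac{P{\left(-13,-10 \right)}}{20} = - \frac{309}{-576 - 396 + 16 \left(-9 + 11\right) + \left(-9 + 11\right) 11} - \frac{11}{20} = - \frac{309}{-576 - 396 + 16 \cdot 2 + 2 \cdot 11} - \frac{11}{20} = - \frac{309}{-576 - 396 + 32 + 22} - \frac{11}{20} = - \frac{309}{-918} - \frac{11}{20} = \left(-309\right) \left(- \frac{1}{918}\right) - \frac{11}{20} = \frac{103}{306} - \frac{11}{20} = - \frac{653}{3060}$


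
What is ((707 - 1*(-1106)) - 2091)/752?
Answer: -139/376 ≈ -0.36968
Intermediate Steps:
((707 - 1*(-1106)) - 2091)/752 = ((707 + 1106) - 2091)*(1/752) = (1813 - 2091)*(1/752) = -278*1/752 = -139/376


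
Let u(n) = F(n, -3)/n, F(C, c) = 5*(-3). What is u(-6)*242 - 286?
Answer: 319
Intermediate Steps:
F(C, c) = -15
u(n) = -15/n
u(-6)*242 - 286 = -15/(-6)*242 - 286 = -15*(-1/6)*242 - 286 = (5/2)*242 - 286 = 605 - 286 = 319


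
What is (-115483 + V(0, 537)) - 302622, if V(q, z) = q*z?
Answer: -418105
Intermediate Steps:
(-115483 + V(0, 537)) - 302622 = (-115483 + 0*537) - 302622 = (-115483 + 0) - 302622 = -115483 - 302622 = -418105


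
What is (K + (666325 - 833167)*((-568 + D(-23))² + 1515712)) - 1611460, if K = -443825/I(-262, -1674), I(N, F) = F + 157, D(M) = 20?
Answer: -11210606047659/37 ≈ -3.0299e+11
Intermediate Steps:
I(N, F) = 157 + F
K = 10825/37 (K = -443825/(157 - 1674) = -443825/(-1517) = -443825*(-1/1517) = 10825/37 ≈ 292.57)
(K + (666325 - 833167)*((-568 + D(-23))² + 1515712)) - 1611460 = (10825/37 + (666325 - 833167)*((-568 + 20)² + 1515712)) - 1611460 = (10825/37 - 166842*((-548)² + 1515712)) - 1611460 = (10825/37 - 166842*(300304 + 1515712)) - 1611460 = (10825/37 - 166842*1816016) - 1611460 = (10825/37 - 302987741472) - 1611460 = -11210546423639/37 - 1611460 = -11210606047659/37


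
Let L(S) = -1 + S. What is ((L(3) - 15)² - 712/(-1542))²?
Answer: 17070729025/594441 ≈ 28717.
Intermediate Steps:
((L(3) - 15)² - 712/(-1542))² = (((-1 + 3) - 15)² - 712/(-1542))² = ((2 - 15)² - 712*(-1/1542))² = ((-13)² + 356/771)² = (169 + 356/771)² = (130655/771)² = 17070729025/594441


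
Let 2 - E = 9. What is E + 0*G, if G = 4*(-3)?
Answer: -7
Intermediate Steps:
G = -12
E = -7 (E = 2 - 1*9 = 2 - 9 = -7)
E + 0*G = -7 + 0*(-12) = -7 + 0 = -7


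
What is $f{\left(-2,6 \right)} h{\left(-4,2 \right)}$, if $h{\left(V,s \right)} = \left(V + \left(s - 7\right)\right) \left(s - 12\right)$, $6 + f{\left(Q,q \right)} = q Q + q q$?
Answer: $1620$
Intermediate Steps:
$f{\left(Q,q \right)} = -6 + q^{2} + Q q$ ($f{\left(Q,q \right)} = -6 + \left(q Q + q q\right) = -6 + \left(Q q + q^{2}\right) = -6 + \left(q^{2} + Q q\right) = -6 + q^{2} + Q q$)
$h{\left(V,s \right)} = \left(-12 + s\right) \left(-7 + V + s\right)$ ($h{\left(V,s \right)} = \left(V + \left(-7 + s\right)\right) \left(-12 + s\right) = \left(-7 + V + s\right) \left(-12 + s\right) = \left(-12 + s\right) \left(-7 + V + s\right)$)
$f{\left(-2,6 \right)} h{\left(-4,2 \right)} = \left(-6 + 6^{2} - 12\right) \left(84 + 2^{2} - 38 - -48 - 8\right) = \left(-6 + 36 - 12\right) \left(84 + 4 - 38 + 48 - 8\right) = 18 \cdot 90 = 1620$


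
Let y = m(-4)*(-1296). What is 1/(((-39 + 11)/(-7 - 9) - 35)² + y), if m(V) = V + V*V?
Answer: -16/231143 ≈ -6.9221e-5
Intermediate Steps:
m(V) = V + V²
y = -15552 (y = -4*(1 - 4)*(-1296) = -4*(-3)*(-1296) = 12*(-1296) = -15552)
1/(((-39 + 11)/(-7 - 9) - 35)² + y) = 1/(((-39 + 11)/(-7 - 9) - 35)² - 15552) = 1/((-28/(-16) - 35)² - 15552) = 1/((-28*(-1/16) - 35)² - 15552) = 1/((7/4 - 35)² - 15552) = 1/((-133/4)² - 15552) = 1/(17689/16 - 15552) = 1/(-231143/16) = -16/231143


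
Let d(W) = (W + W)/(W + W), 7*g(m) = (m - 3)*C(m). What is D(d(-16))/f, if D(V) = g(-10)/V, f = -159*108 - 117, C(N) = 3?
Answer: 13/40341 ≈ 0.00032225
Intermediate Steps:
g(m) = -9/7 + 3*m/7 (g(m) = ((m - 3)*3)/7 = ((-3 + m)*3)/7 = (-9 + 3*m)/7 = -9/7 + 3*m/7)
d(W) = 1 (d(W) = (2*W)/((2*W)) = (2*W)*(1/(2*W)) = 1)
f = -17289 (f = -17172 - 117 = -17289)
D(V) = -39/(7*V) (D(V) = (-9/7 + (3/7)*(-10))/V = (-9/7 - 30/7)/V = -39/(7*V))
D(d(-16))/f = -39/7/1/(-17289) = -39/7*1*(-1/17289) = -39/7*(-1/17289) = 13/40341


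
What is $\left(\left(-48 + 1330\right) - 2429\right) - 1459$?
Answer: $-2606$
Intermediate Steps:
$\left(\left(-48 + 1330\right) - 2429\right) - 1459 = \left(1282 - 2429\right) - 1459 = -1147 - 1459 = -2606$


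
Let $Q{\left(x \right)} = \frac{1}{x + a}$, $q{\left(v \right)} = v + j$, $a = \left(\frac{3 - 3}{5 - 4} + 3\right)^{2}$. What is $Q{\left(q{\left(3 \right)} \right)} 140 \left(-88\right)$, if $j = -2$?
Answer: $-1232$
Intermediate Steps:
$a = 9$ ($a = \left(\frac{0}{1} + 3\right)^{2} = \left(0 \cdot 1 + 3\right)^{2} = \left(0 + 3\right)^{2} = 3^{2} = 9$)
$q{\left(v \right)} = -2 + v$ ($q{\left(v \right)} = v - 2 = -2 + v$)
$Q{\left(x \right)} = \frac{1}{9 + x}$ ($Q{\left(x \right)} = \frac{1}{x + 9} = \frac{1}{9 + x}$)
$Q{\left(q{\left(3 \right)} \right)} 140 \left(-88\right) = \frac{1}{9 + \left(-2 + 3\right)} 140 \left(-88\right) = \frac{1}{9 + 1} \cdot 140 \left(-88\right) = \frac{1}{10} \cdot 140 \left(-88\right) = 14 \left(-88\right) = -1232$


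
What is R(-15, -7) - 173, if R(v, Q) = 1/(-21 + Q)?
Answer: -4845/28 ≈ -173.04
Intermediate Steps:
R(-15, -7) - 173 = 1/(-21 - 7) - 173 = 1/(-28) - 173 = -1/28 - 173 = -4845/28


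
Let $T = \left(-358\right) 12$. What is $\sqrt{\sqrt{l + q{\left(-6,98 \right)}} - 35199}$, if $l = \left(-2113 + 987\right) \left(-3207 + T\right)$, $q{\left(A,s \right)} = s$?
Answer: $\sqrt{-35199 + 2 \sqrt{2112119}} \approx 179.7 i$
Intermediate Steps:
$T = -4296$
$l = 8448378$ ($l = \left(-2113 + 987\right) \left(-3207 - 4296\right) = \left(-1126\right) \left(-7503\right) = 8448378$)
$\sqrt{\sqrt{l + q{\left(-6,98 \right)}} - 35199} = \sqrt{\sqrt{8448378 + 98} - 35199} = \sqrt{\sqrt{8448476} - 35199} = \sqrt{2 \sqrt{2112119} - 35199} = \sqrt{-35199 + 2 \sqrt{2112119}}$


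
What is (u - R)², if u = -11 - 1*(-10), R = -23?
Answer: 484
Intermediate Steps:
u = -1 (u = -11 + 10 = -1)
(u - R)² = (-1 - 1*(-23))² = (-1 + 23)² = 22² = 484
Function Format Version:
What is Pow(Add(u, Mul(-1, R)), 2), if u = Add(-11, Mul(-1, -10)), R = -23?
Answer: 484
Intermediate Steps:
u = -1 (u = Add(-11, 10) = -1)
Pow(Add(u, Mul(-1, R)), 2) = Pow(Add(-1, Mul(-1, -23)), 2) = Pow(Add(-1, 23), 2) = Pow(22, 2) = 484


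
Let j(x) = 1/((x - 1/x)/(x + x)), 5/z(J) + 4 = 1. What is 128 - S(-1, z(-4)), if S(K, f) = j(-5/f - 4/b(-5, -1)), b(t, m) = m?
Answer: 3023/24 ≈ 125.96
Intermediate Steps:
z(J) = -5/3 (z(J) = 5/(-4 + 1) = 5/(-3) = 5*(-⅓) = -5/3)
j(x) = 2*x/(x - 1/x) (j(x) = 1/((x - 1/x)/((2*x))) = 1/((x - 1/x)*(1/(2*x))) = 1/((x - 1/x)/(2*x)) = 2*x/(x - 1/x))
S(K, f) = 2*(4 - 5/f)²/(-1 + (4 - 5/f)²) (S(K, f) = 2*(-5/f - 4/(-1))²/(-1 + (-5/f - 4/(-1))²) = 2*(-5/f - 4*(-1))²/(-1 + (-5/f - 4*(-1))²) = 2*(-5/f + 4)²/(-1 + (-5/f + 4)²) = 2*(4 - 5/f)²/(-1 + (4 - 5/f)²))
128 - S(-1, z(-4)) = 128 - 2*(-5 + 4*(-5/3))²/((-5 + 4*(-5/3))² - (-5/3)²) = 128 - 2*(-5 - 20/3)²/((-5 - 20/3)² - 1*25/9) = 128 - 2*(-35/3)²/((-35/3)² - 25/9) = 128 - 2*1225/(9*(1225/9 - 25/9)) = 128 - 2*1225/(9*400/3) = 128 - 2*1225*3/(9*400) = 128 - 1*49/24 = 128 - 49/24 = 3023/24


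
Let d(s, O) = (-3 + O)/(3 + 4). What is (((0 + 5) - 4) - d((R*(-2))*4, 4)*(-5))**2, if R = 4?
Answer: 144/49 ≈ 2.9388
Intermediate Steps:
d(s, O) = -3/7 + O/7 (d(s, O) = (-3 + O)/7 = (-3 + O)*(1/7) = -3/7 + O/7)
(((0 + 5) - 4) - d((R*(-2))*4, 4)*(-5))**2 = (((0 + 5) - 4) - (-3/7 + (1/7)*4)*(-5))**2 = ((5 - 4) - (-3/7 + 4/7)*(-5))**2 = (1 - (-5)/7)**2 = (1 - 1*(-5/7))**2 = (1 + 5/7)**2 = (12/7)**2 = 144/49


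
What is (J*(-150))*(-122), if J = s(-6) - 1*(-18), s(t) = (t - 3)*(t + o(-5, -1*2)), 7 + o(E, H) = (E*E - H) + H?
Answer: -1647000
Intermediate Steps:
o(E, H) = -7 + E² (o(E, H) = -7 + ((E*E - H) + H) = -7 + ((E² - H) + H) = -7 + E²)
s(t) = (-3 + t)*(18 + t) (s(t) = (t - 3)*(t + (-7 + (-5)²)) = (-3 + t)*(t + (-7 + 25)) = (-3 + t)*(t + 18) = (-3 + t)*(18 + t))
J = -90 (J = (-54 + (-6)² + 15*(-6)) - 1*(-18) = (-54 + 36 - 90) + 18 = -108 + 18 = -90)
(J*(-150))*(-122) = -90*(-150)*(-122) = 13500*(-122) = -1647000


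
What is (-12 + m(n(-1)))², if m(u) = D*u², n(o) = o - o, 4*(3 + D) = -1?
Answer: 144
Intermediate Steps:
D = -13/4 (D = -3 + (¼)*(-1) = -3 - ¼ = -13/4 ≈ -3.2500)
n(o) = 0
m(u) = -13*u²/4
(-12 + m(n(-1)))² = (-12 - 13/4*0²)² = (-12 - 13/4*0)² = (-12 + 0)² = (-12)² = 144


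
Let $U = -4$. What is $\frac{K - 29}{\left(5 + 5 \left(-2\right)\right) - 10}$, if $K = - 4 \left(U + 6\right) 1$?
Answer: $\frac{37}{15} \approx 2.4667$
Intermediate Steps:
$K = -8$ ($K = - 4 \left(-4 + 6\right) 1 = \left(-4\right) 2 \cdot 1 = \left(-8\right) 1 = -8$)
$\frac{K - 29}{\left(5 + 5 \left(-2\right)\right) - 10} = \frac{-8 - 29}{\left(5 + 5 \left(-2\right)\right) - 10} = \frac{1}{\left(5 - 10\right) - 10} \left(-37\right) = \frac{1}{-5 - 10} \left(-37\right) = \frac{1}{-15} \left(-37\right) = \left(- \frac{1}{15}\right) \left(-37\right) = \frac{37}{15}$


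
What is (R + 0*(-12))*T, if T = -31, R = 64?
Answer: -1984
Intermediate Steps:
(R + 0*(-12))*T = (64 + 0*(-12))*(-31) = (64 + 0)*(-31) = 64*(-31) = -1984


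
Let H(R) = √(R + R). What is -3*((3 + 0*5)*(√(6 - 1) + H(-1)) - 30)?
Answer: 90 - 9*√5 - 9*I*√2 ≈ 69.875 - 12.728*I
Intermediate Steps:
H(R) = √2*√R (H(R) = √(2*R) = √2*√R)
-3*((3 + 0*5)*(√(6 - 1) + H(-1)) - 30) = -3*((3 + 0*5)*(√(6 - 1) + √2*√(-1)) - 30) = -3*((3 + 0)*(√5 + √2*I) - 30) = -3*(3*(√5 + I*√2) - 30) = -3*((3*√5 + 3*I*√2) - 30) = -3*(-30 + 3*√5 + 3*I*√2) = 90 - 9*√5 - 9*I*√2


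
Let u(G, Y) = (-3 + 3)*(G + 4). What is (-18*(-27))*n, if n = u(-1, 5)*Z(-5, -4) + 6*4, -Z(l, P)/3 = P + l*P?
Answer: 11664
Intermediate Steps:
Z(l, P) = -3*P - 3*P*l (Z(l, P) = -3*(P + l*P) = -3*(P + P*l) = -3*P - 3*P*l)
u(G, Y) = 0 (u(G, Y) = 0*(4 + G) = 0)
n = 24 (n = 0*(-3*(-4)*(1 - 5)) + 6*4 = 0*(-3*(-4)*(-4)) + 24 = 0*(-48) + 24 = 0 + 24 = 24)
(-18*(-27))*n = -18*(-27)*24 = 486*24 = 11664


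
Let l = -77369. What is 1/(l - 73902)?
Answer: -1/151271 ≈ -6.6107e-6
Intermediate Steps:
1/(l - 73902) = 1/(-77369 - 73902) = 1/(-151271) = -1/151271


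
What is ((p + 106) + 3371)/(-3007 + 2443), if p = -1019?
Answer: -1229/282 ≈ -4.3582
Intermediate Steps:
((p + 106) + 3371)/(-3007 + 2443) = ((-1019 + 106) + 3371)/(-3007 + 2443) = (-913 + 3371)/(-564) = 2458*(-1/564) = -1229/282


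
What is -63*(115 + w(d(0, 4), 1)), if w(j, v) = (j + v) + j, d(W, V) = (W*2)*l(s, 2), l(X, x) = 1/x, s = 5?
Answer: -7308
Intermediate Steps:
l(X, x) = 1/x
d(W, V) = W (d(W, V) = (W*2)/2 = (2*W)*(½) = W)
w(j, v) = v + 2*j
-63*(115 + w(d(0, 4), 1)) = -63*(115 + (1 + 2*0)) = -63*(115 + (1 + 0)) = -63*(115 + 1) = -63*116 = -7308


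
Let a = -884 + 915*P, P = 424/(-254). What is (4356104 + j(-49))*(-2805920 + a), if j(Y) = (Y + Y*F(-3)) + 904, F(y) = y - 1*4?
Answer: -1554067000158576/127 ≈ -1.2237e+13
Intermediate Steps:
F(y) = -4 + y (F(y) = y - 4 = -4 + y)
P = -212/127 (P = 424*(-1/254) = -212/127 ≈ -1.6693)
a = -306248/127 (a = -884 + 915*(-212/127) = -884 - 193980/127 = -306248/127 ≈ -2411.4)
j(Y) = 904 - 6*Y (j(Y) = (Y + Y*(-4 - 3)) + 904 = (Y + Y*(-7)) + 904 = (Y - 7*Y) + 904 = -6*Y + 904 = 904 - 6*Y)
(4356104 + j(-49))*(-2805920 + a) = (4356104 + (904 - 6*(-49)))*(-2805920 - 306248/127) = (4356104 + (904 + 294))*(-356658088/127) = (4356104 + 1198)*(-356658088/127) = 4357302*(-356658088/127) = -1554067000158576/127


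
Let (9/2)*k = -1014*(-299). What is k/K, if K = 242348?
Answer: 50531/181761 ≈ 0.27801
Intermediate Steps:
k = 202124/3 (k = 2*(-1014*(-299))/9 = (2/9)*303186 = 202124/3 ≈ 67375.)
k/K = (202124/3)/242348 = (202124/3)*(1/242348) = 50531/181761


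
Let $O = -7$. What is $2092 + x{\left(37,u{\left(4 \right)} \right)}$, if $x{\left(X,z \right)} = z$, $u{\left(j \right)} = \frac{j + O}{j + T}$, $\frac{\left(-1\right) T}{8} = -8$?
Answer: $\frac{142253}{68} \approx 2092.0$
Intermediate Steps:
$T = 64$ ($T = \left(-8\right) \left(-8\right) = 64$)
$u{\left(j \right)} = \frac{-7 + j}{64 + j}$ ($u{\left(j \right)} = \frac{j - 7}{j + 64} = \frac{-7 + j}{64 + j}$)
$2092 + x{\left(37,u{\left(4 \right)} \right)} = 2092 + \frac{-7 + 4}{64 + 4} = 2092 + \frac{1}{68} \left(-3\right) = 2092 - \frac{3}{68} = \frac{142253}{68}$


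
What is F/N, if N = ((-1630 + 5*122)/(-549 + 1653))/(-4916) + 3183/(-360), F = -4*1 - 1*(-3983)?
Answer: -26993854320/59981299 ≈ -450.04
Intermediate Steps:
F = 3979 (F = -4 + 3983 = 3979)
N = -59981299/6784080 (N = ((-1630 + 610)/1104)*(-1/4916) + 3183*(-1/360) = -1020*1/1104*(-1/4916) - 1061/120 = -85/92*(-1/4916) - 1061/120 = 85/452272 - 1061/120 = -59981299/6784080 ≈ -8.8415)
F/N = 3979/(-59981299/6784080) = 3979*(-6784080/59981299) = -26993854320/59981299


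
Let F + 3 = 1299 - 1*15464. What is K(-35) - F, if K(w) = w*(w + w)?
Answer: 16618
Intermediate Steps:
F = -14168 (F = -3 + (1299 - 1*15464) = -3 + (1299 - 15464) = -3 - 14165 = -14168)
K(w) = 2*w² (K(w) = w*(2*w) = 2*w²)
K(-35) - F = 2*(-35)² - 1*(-14168) = 2*1225 + 14168 = 2450 + 14168 = 16618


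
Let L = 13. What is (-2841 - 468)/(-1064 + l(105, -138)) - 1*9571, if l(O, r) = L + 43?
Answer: -3214753/336 ≈ -9567.7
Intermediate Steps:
l(O, r) = 56 (l(O, r) = 13 + 43 = 56)
(-2841 - 468)/(-1064 + l(105, -138)) - 1*9571 = (-2841 - 468)/(-1064 + 56) - 1*9571 = -3309/(-1008) - 9571 = -3309*(-1/1008) - 9571 = 1103/336 - 9571 = -3214753/336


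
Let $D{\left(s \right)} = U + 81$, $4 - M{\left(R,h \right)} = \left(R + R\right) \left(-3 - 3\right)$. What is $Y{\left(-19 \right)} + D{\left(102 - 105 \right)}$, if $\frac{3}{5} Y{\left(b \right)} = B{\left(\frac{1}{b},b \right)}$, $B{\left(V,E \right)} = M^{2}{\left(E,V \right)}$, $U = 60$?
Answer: $\frac{251303}{3} \approx 83768.0$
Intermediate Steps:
$M{\left(R,h \right)} = 4 + 12 R$ ($M{\left(R,h \right)} = 4 - \left(R + R\right) \left(-3 - 3\right) = 4 - 2 R \left(-6\right) = 4 - - 12 R = 4 + 12 R$)
$D{\left(s \right)} = 141$ ($D{\left(s \right)} = 60 + 81 = 141$)
$B{\left(V,E \right)} = \left(4 + 12 E\right)^{2}$
$Y{\left(b \right)} = \frac{80 \left(1 + 3 b\right)^{2}}{3}$ ($Y{\left(b \right)} = \frac{5 \cdot 16 \left(1 + 3 b\right)^{2}}{3} = \frac{80 \left(1 + 3 b\right)^{2}}{3}$)
$Y{\left(-19 \right)} + D{\left(102 - 105 \right)} = \frac{80 \left(1 + 3 \left(-19\right)\right)^{2}}{3} + 141 = \frac{80 \left(1 - 57\right)^{2}}{3} + 141 = \frac{80 \left(-56\right)^{2}}{3} + 141 = \frac{80}{3} \cdot 3136 + 141 = \frac{250880}{3} + 141 = \frac{251303}{3}$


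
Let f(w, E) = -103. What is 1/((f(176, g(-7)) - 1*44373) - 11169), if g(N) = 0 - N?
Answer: -1/55645 ≈ -1.7971e-5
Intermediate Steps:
g(N) = -N
1/((f(176, g(-7)) - 1*44373) - 11169) = 1/((-103 - 1*44373) - 11169) = 1/((-103 - 44373) - 11169) = 1/(-44476 - 11169) = 1/(-55645) = -1/55645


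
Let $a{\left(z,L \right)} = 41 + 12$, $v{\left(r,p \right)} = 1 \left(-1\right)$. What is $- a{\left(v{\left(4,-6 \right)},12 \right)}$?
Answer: $-53$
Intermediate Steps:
$v{\left(r,p \right)} = -1$
$a{\left(z,L \right)} = 53$
$- a{\left(v{\left(4,-6 \right)},12 \right)} = \left(-1\right) 53 = -53$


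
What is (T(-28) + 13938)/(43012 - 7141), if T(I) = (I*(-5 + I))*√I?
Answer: 4646/11957 + 56*I*√7/1087 ≈ 0.38856 + 0.1363*I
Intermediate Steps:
T(I) = I^(3/2)*(-5 + I)
(T(-28) + 13938)/(43012 - 7141) = ((-28)^(3/2)*(-5 - 28) + 13938)/(43012 - 7141) = (-56*I*√7*(-33) + 13938)/35871 = (1848*I*√7 + 13938)*(1/35871) = (13938 + 1848*I*√7)*(1/35871) = 4646/11957 + 56*I*√7/1087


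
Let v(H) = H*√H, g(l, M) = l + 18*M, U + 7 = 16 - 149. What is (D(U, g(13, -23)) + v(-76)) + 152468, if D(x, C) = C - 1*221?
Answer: 151846 - 152*I*√19 ≈ 1.5185e+5 - 662.55*I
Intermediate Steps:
U = -140 (U = -7 + (16 - 149) = -7 - 133 = -140)
D(x, C) = -221 + C (D(x, C) = C - 221 = -221 + C)
v(H) = H^(3/2)
(D(U, g(13, -23)) + v(-76)) + 152468 = ((-221 + (13 + 18*(-23))) + (-76)^(3/2)) + 152468 = ((-221 + (13 - 414)) - 152*I*√19) + 152468 = ((-221 - 401) - 152*I*√19) + 152468 = (-622 - 152*I*√19) + 152468 = 151846 - 152*I*√19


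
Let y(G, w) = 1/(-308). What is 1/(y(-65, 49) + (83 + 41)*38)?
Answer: 308/1451295 ≈ 0.00021222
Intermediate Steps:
y(G, w) = -1/308
1/(y(-65, 49) + (83 + 41)*38) = 1/(-1/308 + (83 + 41)*38) = 1/(-1/308 + 124*38) = 1/(-1/308 + 4712) = 1/(1451295/308) = 308/1451295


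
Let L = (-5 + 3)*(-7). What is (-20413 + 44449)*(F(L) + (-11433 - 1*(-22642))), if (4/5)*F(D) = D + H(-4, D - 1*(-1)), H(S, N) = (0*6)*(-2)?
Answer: 269840154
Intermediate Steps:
H(S, N) = 0 (H(S, N) = 0*(-2) = 0)
L = 14 (L = -2*(-7) = 14)
F(D) = 5*D/4 (F(D) = 5*(D + 0)/4 = 5*D/4)
(-20413 + 44449)*(F(L) + (-11433 - 1*(-22642))) = (-20413 + 44449)*((5/4)*14 + (-11433 - 1*(-22642))) = 24036*(35/2 + (-11433 + 22642)) = 24036*(35/2 + 11209) = 24036*(22453/2) = 269840154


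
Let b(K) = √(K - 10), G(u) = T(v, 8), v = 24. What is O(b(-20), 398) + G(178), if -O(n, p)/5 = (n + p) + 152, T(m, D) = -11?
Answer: -2761 - 5*I*√30 ≈ -2761.0 - 27.386*I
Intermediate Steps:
G(u) = -11
b(K) = √(-10 + K)
O(n, p) = -760 - 5*n - 5*p (O(n, p) = -5*((n + p) + 152) = -5*(152 + n + p) = -760 - 5*n - 5*p)
O(b(-20), 398) + G(178) = (-760 - 5*√(-10 - 20) - 5*398) - 11 = (-760 - 5*I*√30 - 1990) - 11 = (-2750 - 5*I*√30) - 11 = -2761 - 5*I*√30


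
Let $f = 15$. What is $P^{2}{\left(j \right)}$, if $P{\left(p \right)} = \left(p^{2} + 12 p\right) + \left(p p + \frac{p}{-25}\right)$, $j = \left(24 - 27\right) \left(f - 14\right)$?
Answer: $\frac{199809}{625} \approx 319.69$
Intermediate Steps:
$j = -3$ ($j = \left(24 - 27\right) \left(15 - 14\right) = - 3 \left(15 - 14\right) = \left(-3\right) 1 = -3$)
$P{\left(p \right)} = 2 p^{2} + \frac{299 p}{25}$ ($P{\left(p \right)} = \left(p^{2} + 12 p\right) + \left(p^{2} + p \left(- \frac{1}{25}\right)\right) = \left(p^{2} + 12 p\right) + \left(p^{2} - \frac{p}{25}\right) = 2 p^{2} + \frac{299 p}{25}$)
$P^{2}{\left(j \right)} = \left(\frac{1}{25} \left(-3\right) \left(299 + 50 \left(-3\right)\right)\right)^{2} = \left(\frac{1}{25} \left(-3\right) \left(299 - 150\right)\right)^{2} = \left(\frac{1}{25} \left(-3\right) 149\right)^{2} = \left(- \frac{447}{25}\right)^{2} = \frac{199809}{625}$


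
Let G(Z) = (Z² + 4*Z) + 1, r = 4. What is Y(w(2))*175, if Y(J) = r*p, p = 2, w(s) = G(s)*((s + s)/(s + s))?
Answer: 1400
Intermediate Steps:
G(Z) = 1 + Z² + 4*Z
w(s) = 1 + s² + 4*s (w(s) = (1 + s² + 4*s)*((s + s)/(s + s)) = (1 + s² + 4*s)*((2*s)/((2*s))) = (1 + s² + 4*s)*((2*s)*(1/(2*s))) = (1 + s² + 4*s)*1 = 1 + s² + 4*s)
Y(J) = 8 (Y(J) = 4*2 = 8)
Y(w(2))*175 = 8*175 = 1400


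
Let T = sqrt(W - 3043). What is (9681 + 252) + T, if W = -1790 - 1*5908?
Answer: 9933 + I*sqrt(10741) ≈ 9933.0 + 103.64*I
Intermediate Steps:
W = -7698 (W = -1790 - 5908 = -7698)
T = I*sqrt(10741) (T = sqrt(-7698 - 3043) = sqrt(-10741) = I*sqrt(10741) ≈ 103.64*I)
(9681 + 252) + T = (9681 + 252) + I*sqrt(10741) = 9933 + I*sqrt(10741)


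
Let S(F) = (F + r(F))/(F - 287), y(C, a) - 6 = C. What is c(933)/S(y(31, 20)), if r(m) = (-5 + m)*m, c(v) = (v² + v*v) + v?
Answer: -145159250/407 ≈ -3.5666e+5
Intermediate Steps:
y(C, a) = 6 + C
c(v) = v + 2*v² (c(v) = (v² + v²) + v = 2*v² + v = v + 2*v²)
r(m) = m*(-5 + m)
S(F) = (F + F*(-5 + F))/(-287 + F) (S(F) = (F + F*(-5 + F))/(F - 287) = (F + F*(-5 + F))/(-287 + F))
c(933)/S(y(31, 20)) = (933*(1 + 2*933))/(((6 + 31)*(-4 + (6 + 31))/(-287 + (6 + 31)))) = (933*(1 + 1866))/((37*(-4 + 37)/(-287 + 37))) = (933*1867)/((37*33/(-250))) = 1741911/((37*(-1/250)*33)) = 1741911/(-1221/250) = 1741911*(-250/1221) = -145159250/407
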